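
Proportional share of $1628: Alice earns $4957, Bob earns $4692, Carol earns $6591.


Total income = 4957 + 4692 + 6591 = $16240
Alice: $1628 × 4957/16240 = $496.92
Bob: $1628 × 4692/16240 = $470.36
Carol: $1628 × 6591/16240 = $660.72
= Alice: $496.92, Bob: $470.36, Carol: $660.72

Alice: $496.92, Bob: $470.36, Carol: $660.72


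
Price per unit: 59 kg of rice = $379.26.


Unit rate = total / quantity
= 379.26 / 59
= $6.43 per unit

$6.43 per unit


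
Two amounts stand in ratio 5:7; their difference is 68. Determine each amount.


Let A = 5k, B = 7k.
7k - 5k = 68
2k = 68 → k = 68/2 = 34
A = 5×34 = 170, B = 7×34 = 238
= A = 170, B = 238

A = 170, B = 238


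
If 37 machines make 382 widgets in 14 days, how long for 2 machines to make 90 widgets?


Days ∝ work / workers, so d₂ = d₁ × (m₁/m₂) × (w₂/w₁)
Workers factor (inverse): 37/2 = 18.5000
Work factor (direct): 90/382 ≈ 0.2356
d₂ = 14 × 37/2 × 90/382 = (14 × 37 × 90) / (2 × 382) = 46620/764
≈ 61.02 days

61.02 days


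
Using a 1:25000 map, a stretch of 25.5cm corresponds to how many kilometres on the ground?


Real distance = map distance × scale
= 25.5cm × 25000
= 637500 cm = 6375.0 m
= 6.375 km

6.375 km


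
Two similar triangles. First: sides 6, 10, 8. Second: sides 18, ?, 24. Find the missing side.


Scale factor = 18/6 = 3
Missing side = 10 × 3
= 30.0

30.0


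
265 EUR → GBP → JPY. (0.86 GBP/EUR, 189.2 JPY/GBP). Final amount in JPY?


Step 1: 265 EUR × 0.86 = 227.90 GBP
Step 2: 227.90 GBP × 189.2 = 43118.68 JPY
Implied rate EUR→JPY = 0.86 × 189.2 = 162.7120
= 43118.68 JPY

43118.68 JPY


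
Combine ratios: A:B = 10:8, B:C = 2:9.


Match B: multiply A:B by 2 → 20:16
Multiply B:C by 8 → 16:72
Combined: 20:16:72
GCD = 4
= 5:4:18

5:4:18


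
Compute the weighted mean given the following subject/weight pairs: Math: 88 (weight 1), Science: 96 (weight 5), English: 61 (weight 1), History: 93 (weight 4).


Numerator = 88×1 + 96×5 + 61×1 + 93×4
= 88 + 480 + 61 + 372
= 1001
Total weight = 11
Weighted avg = 1001/11
= 91.00

91.00


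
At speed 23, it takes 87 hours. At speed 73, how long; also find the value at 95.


Inverse proportion: x × y = constant
k = 23 × 87 = 2001
At x=73: k/73 = 27.41
At x=95: k/95 = 21.06
= 27.41 and 21.06

27.41 and 21.06


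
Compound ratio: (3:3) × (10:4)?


Compound ratio = (3×10) : (3×4)
= 30:12
GCD = 6
= 5:2

5:2


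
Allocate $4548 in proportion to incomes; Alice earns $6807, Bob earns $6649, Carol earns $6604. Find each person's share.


Total income = 6807 + 6649 + 6604 = $20060
Alice: $4548 × 6807/20060 = $1543.28
Bob: $4548 × 6649/20060 = $1507.46
Carol: $4548 × 6604/20060 = $1497.26
= Alice: $1543.28, Bob: $1507.46, Carol: $1497.26

Alice: $1543.28, Bob: $1507.46, Carol: $1497.26


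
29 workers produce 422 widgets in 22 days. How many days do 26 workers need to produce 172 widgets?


Days ∝ work / workers, so d₂ = d₁ × (m₁/m₂) × (w₂/w₁)
Workers factor (inverse): 29/26 ≈ 1.1154
Work factor (direct): 172/422 ≈ 0.4076
d₂ = 22 × 29/26 × 172/422 = (22 × 29 × 172) / (26 × 422) = 109736/10972
≈ 10.00 days

10.00 days


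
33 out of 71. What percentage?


Percentage = (part / whole) × 100
= (33 / 71) × 100
≈ 46.48%

46.48%


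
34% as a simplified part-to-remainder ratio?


34% means 34 parts out of 100; remainder = 66
Part : remainder = 34:66
GCD = 2
= 17:33

17:33


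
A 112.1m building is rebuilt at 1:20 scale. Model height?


Model size = real / scale
= 112.1 / 20
= 5.6050 m

5.6050 m


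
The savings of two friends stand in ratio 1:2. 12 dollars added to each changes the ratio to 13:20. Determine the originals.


Let A = 1k, B = 2k.
(1k + 12) / (2k + 12) = 13/20
Cross-multiply: 20(1k + 12) = 13(2k + 12)
20k + 240 = 26k + 156
20k - 26k = 156 - 240
-6k = -84
k = -84/-6 = 14
A = 1×14 = 14, B = 2×14 = 28
= A = 14, B = 28

A = 14, B = 28


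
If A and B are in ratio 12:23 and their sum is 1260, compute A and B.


Let A = 12k, B = 23k.
12k + 23k = 1260
35k = 1260 → k = 1260/35 = 36
A = 12×36 = 432, B = 23×36 = 828
= A = 432, B = 828

A = 432, B = 828


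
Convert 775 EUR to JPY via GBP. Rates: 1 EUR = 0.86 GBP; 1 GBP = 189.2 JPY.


Step 1: 775 EUR × 0.86 = 666.50 GBP
Step 2: 666.50 GBP × 189.2 = 126101.80 JPY
Implied rate EUR→JPY = 0.86 × 189.2 = 162.7120
= 126101.80 JPY

126101.80 JPY


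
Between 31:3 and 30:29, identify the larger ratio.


31/3 = 10.3333
30/29 = 1.0345
10.3333 > 1.0345, so 31:3 is greater
= 31:3

31:3


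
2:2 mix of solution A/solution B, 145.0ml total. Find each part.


Total parts = 2 + 2 = 4
solution A: 145.0 × 2/4 = 72.5ml
solution B: 145.0 × 2/4 = 72.5ml
= 72.5ml and 72.5ml

72.5ml and 72.5ml


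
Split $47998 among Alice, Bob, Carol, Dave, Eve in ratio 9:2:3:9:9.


Total parts = 9 + 2 + 3 + 9 + 9 = 32
Alice: 47998 × 9/32 = 13499.44
Bob: 47998 × 2/32 = 2999.88
Carol: 47998 × 3/32 = 4499.81
Dave: 47998 × 9/32 = 13499.44
Eve: 47998 × 9/32 = 13499.44
= Alice: $13499.44, Bob: $2999.88, Carol: $4499.81, Dave: $13499.44, Eve: $13499.44

Alice: $13499.44, Bob: $2999.88, Carol: $4499.81, Dave: $13499.44, Eve: $13499.44


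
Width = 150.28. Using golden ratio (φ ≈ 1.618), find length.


φ = (1 + √5) / 2 ≈ 1.618
Length = width × φ = 150.28 × 1.618 = 243.15304
≈ 243.15

243.15


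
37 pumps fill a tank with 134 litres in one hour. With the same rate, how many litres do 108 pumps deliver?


Direct proportion: y/x = constant
k = 134/37 ≈ 3.6216
y₂ = k × 108 = 134 × 108 / 37 = 14472/37
≈ 391.14

391.14


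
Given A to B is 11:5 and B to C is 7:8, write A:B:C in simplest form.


Match B: multiply A:B by 7 → 77:35
Multiply B:C by 5 → 35:40
Combined: 77:35:40
GCD = 1
= 77:35:40

77:35:40


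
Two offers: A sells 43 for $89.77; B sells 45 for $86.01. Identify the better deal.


Deal A: $89.77/43 = $2.0877/unit
Deal B: $86.01/45 = $1.9113/unit
B is cheaper per unit
= Deal B

Deal B


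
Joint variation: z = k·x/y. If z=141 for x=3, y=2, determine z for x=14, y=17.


z = k·x/y
Solve for k using the known point: k = z·y/x = 141×2/3 = 282/3 = 94.0000
Now evaluate at x=14, y=17:
z = k × 14 / 17 = (282 × 14) / (3 × 17) = 3948/51
≈ 77.4118

77.4118


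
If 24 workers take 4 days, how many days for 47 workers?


Inverse proportion: x × y = constant
k = 24 × 4 = 96
y₂ = k / 47 = 96 / 47
= 2.04

2.04


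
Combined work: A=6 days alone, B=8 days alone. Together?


Rate of A = 1/6 per day
Rate of B = 1/8 per day
Combined rate = 1/6 + 1/8 = 14/48 ≈ 0.2917 per day
Days = 1 / combined rate = 48/14
≈ 3.43 days

3.43 days


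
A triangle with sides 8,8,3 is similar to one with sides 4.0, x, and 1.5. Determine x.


Scale factor = 4.0/8 = 0.5
Missing side = 8 × 0.5
= 4.0

4.0


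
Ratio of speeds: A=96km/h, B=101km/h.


Ratio = 96:101
GCD = 1
Simplified = 96:101
Time ratio (same distance) = 101:96
Speed ratio = 96:101

96:101


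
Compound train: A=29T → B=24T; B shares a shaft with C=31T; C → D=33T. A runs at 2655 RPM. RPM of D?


Stage 1: RPM_B = RPM_A × t_A/t_B = 2655 × 29/24 = 76995/24 ≈ 3208.13
B and C share a shaft → RPM_C = RPM_B
Stage 2: RPM_D = RPM_C × t_C/t_D = RPM_A × (t_A×t_C)/(t_B×t_D)
Overall ratio = (29×31)/(24×33) = 899/792
RPM_D = 2655 × 899/792 = 2386845/792
≈ 3013.69 RPM

3013.69 RPM


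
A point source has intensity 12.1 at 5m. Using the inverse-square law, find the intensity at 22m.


I₁d₁² = I₂d₂²
I₂ = I₁ × (d₁/d₂)²
= 12.1 × (5/22)²
= 12.1 × 25/484
= 302.5/484
= 0.6250

0.6250


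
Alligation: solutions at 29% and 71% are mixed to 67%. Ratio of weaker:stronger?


Let x parts of 29% mix with y parts of 71%.
29x + 71y = 67(x + y)
29x + 71y = 67x + 67y
x(29 - 67) = y(67 - 71)
x/y = (71 - 67)/(67 - 29) = 4/38
Simplify: 2:19
= 2:19

2:19


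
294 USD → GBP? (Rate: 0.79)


Amount × rate = 294 × 0.79
= 232.26 GBP

232.26 GBP


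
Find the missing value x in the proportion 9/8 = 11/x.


Cross multiply: 9 × x = 8 × 11
9x = 88
x = 88 / 9
= 9.78

9.78


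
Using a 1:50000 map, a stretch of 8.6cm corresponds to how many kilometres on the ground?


Real distance = map distance × scale
= 8.6cm × 50000
= 430000 cm = 4300.0 m
= 4.300 km

4.300 km


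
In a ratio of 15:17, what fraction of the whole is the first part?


Total parts = 15 + 17 = 32
First part: 15/32 = 15/32
= 15/32

15/32


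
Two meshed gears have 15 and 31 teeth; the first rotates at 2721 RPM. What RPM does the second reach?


Gear ratio = 15:31 = 15:31
RPM_B = RPM_A × (teeth_A / teeth_B)
= 2721 × (15/31)
= 1316.6 RPM

1316.6 RPM


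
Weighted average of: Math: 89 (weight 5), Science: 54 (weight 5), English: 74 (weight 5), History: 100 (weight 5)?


Numerator = 89×5 + 54×5 + 74×5 + 100×5
= 445 + 270 + 370 + 500
= 1585
Total weight = 20
Weighted avg = 1585/20
= 79.25

79.25


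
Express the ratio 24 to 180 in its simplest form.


GCD(24, 180) = 12
24/12 : 180/12
= 2:15

2:15


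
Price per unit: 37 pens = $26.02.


Unit rate = total / quantity
= 26.02 / 37
= $0.70 per unit

$0.70 per unit


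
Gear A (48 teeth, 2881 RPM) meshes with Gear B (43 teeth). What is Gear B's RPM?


Gear ratio = 48:43 = 48:43
RPM_B = RPM_A × (teeth_A / teeth_B)
= 2881 × (48/43)
= 3216.0 RPM

3216.0 RPM


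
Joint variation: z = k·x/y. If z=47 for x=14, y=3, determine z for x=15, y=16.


z = k·x/y
Solve for k using the known point: k = z·y/x = 47×3/14 = 141/14 ≈ 10.0714
Now evaluate at x=15, y=16:
z = k × 15 / 16 = (141 × 15) / (14 × 16) = 2115/224
≈ 9.4420

9.4420


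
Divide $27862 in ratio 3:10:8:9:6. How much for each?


Total parts = 3 + 10 + 8 + 9 + 6 = 36
Part 1: 27862 × 3/36 = 2321.83
Part 2: 27862 × 10/36 = 7739.44
Part 3: 27862 × 8/36 = 6191.56
Part 4: 27862 × 9/36 = 6965.50
Part 5: 27862 × 6/36 = 4643.67
= Part 1: $2321.83, Part 2: $7739.44, Part 3: $6191.56, Part 4: $6965.50, Part 5: $4643.67

Part 1: $2321.83, Part 2: $7739.44, Part 3: $6191.56, Part 4: $6965.50, Part 5: $4643.67


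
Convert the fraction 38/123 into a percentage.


Percentage = (part / whole) × 100
= (38 / 123) × 100
≈ 30.89%

30.89%


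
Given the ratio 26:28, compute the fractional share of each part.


Total parts = 26 + 28 = 54
First part: 26/54 = 13/27
Second part: 28/54 = 14/27
= 13/27 and 14/27

13/27 and 14/27


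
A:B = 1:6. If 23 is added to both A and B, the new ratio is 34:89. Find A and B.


Let A = 1k, B = 6k.
(1k + 23) / (6k + 23) = 34/89
Cross-multiply: 89(1k + 23) = 34(6k + 23)
89k + 2047 = 204k + 782
89k - 204k = 782 - 2047
-115k = -1265
k = -1265/-115 = 11
A = 1×11 = 11, B = 6×11 = 66
= A = 11, B = 66

A = 11, B = 66


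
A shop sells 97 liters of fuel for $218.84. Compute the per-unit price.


Unit rate = total / quantity
= 218.84 / 97
= $2.26 per unit

$2.26 per unit


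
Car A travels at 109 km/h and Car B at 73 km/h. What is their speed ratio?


Ratio = 109:73
GCD = 1
Simplified = 109:73
Time ratio (same distance) = 73:109
Speed ratio = 109:73

109:73


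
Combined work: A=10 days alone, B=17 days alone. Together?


Rate of A = 1/10 per day
Rate of B = 1/17 per day
Combined rate = 1/10 + 1/17 = 27/170 ≈ 0.1588 per day
Days = 1 / combined rate = 170/27
≈ 6.30 days

6.30 days


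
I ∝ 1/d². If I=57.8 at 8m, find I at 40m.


I₁d₁² = I₂d₂²
I₂ = I₁ × (d₁/d₂)²
= 57.8 × (8/40)²
= 57.8 × 64/1600
= 3699.2/1600
= 2.3120

2.3120


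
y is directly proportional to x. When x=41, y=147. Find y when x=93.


Direct proportion: y/x = constant
k = 147/41 ≈ 3.5854
y₂ = k × 93 = 147 × 93 / 41 = 13671/41
≈ 333.44

333.44


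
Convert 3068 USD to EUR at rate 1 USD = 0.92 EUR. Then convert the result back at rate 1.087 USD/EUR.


Amount × rate = 3068 × 0.92 = 2822.56 EUR
Round-trip: 2822.56 × 1.087 = 3068.12 USD
= 2822.56 EUR, then 3068.12 USD

2822.56 EUR, then 3068.12 USD


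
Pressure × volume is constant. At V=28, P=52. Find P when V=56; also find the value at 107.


Inverse proportion: x × y = constant
k = 28 × 52 = 1456
At x=56: k/56 = 26.00
At x=107: k/107 = 13.61
= 26.00 and 13.61

26.00 and 13.61


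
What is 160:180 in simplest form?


GCD(160, 180) = 20
160/20 : 180/20
= 8:9

8:9


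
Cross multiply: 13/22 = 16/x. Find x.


Cross multiply: 13 × x = 22 × 16
13x = 352
x = 352 / 13
= 27.08

27.08


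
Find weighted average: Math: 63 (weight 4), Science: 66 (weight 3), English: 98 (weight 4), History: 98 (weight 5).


Numerator = 63×4 + 66×3 + 98×4 + 98×5
= 252 + 198 + 392 + 490
= 1332
Total weight = 16
Weighted avg = 1332/16
= 83.25

83.25


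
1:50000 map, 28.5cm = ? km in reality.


Real distance = map distance × scale
= 28.5cm × 50000
= 1425000 cm = 14250.0 m
= 14.250 km

14.250 km


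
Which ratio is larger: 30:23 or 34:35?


30/23 = 1.3043
34/35 = 0.9714
1.3043 > 0.9714, so 30:23 is greater
= 30:23

30:23


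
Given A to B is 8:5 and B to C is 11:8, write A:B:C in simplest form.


Match B: multiply A:B by 11 → 88:55
Multiply B:C by 5 → 55:40
Combined: 88:55:40
GCD = 1
= 88:55:40

88:55:40


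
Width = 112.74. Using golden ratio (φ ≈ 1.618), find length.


φ = (1 + √5) / 2 ≈ 1.618
Length = width × φ = 112.74 × 1.618 = 182.41332
≈ 182.41

182.41


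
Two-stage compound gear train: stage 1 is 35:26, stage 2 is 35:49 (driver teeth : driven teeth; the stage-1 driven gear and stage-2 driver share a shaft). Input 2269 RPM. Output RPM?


Stage 1: RPM_B = RPM_A × t_A/t_B = 2269 × 35/26 = 79415/26 ≈ 3054.42
B and C share a shaft → RPM_C = RPM_B
Stage 2: RPM_D = RPM_C × t_C/t_D = RPM_A × (t_A×t_C)/(t_B×t_D)
Overall ratio = (35×35)/(26×49) = 1225/1274
RPM_D = 2269 × 1225/1274 = 2779525/1274
≈ 2181.73 RPM

2181.73 RPM


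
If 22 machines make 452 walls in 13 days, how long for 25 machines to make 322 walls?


Days ∝ work / workers, so d₂ = d₁ × (m₁/m₂) × (w₂/w₁)
Workers factor (inverse): 22/25 = 0.8800
Work factor (direct): 322/452 ≈ 0.7124
d₂ = 13 × 22/25 × 322/452 = (13 × 22 × 322) / (25 × 452) = 92092/11300
≈ 8.15 days

8.15 days


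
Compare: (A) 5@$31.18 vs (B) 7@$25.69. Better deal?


Deal A: $31.18/5 = $6.2360/unit
Deal B: $25.69/7 = $3.6700/unit
B is cheaper per unit
= Deal B

Deal B


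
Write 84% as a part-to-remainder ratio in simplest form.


84% means 84 parts out of 100; remainder = 16
Part : remainder = 84:16
GCD = 4
= 21:4

21:4


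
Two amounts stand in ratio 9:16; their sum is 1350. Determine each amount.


Let A = 9k, B = 16k.
9k + 16k = 1350
25k = 1350 → k = 1350/25 = 54
A = 9×54 = 486, B = 16×54 = 864
= A = 486, B = 864

A = 486, B = 864


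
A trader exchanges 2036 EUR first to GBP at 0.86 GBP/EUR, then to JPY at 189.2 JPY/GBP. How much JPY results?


Step 1: 2036 EUR × 0.86 = 1750.96 GBP
Step 2: 1750.96 GBP × 189.2 = 331281.63 JPY
Implied rate EUR→JPY = 0.86 × 189.2 = 162.7120
= 331281.63 JPY

331281.63 JPY


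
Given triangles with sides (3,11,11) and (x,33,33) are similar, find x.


Scale factor = 33/11 = 3
Missing side = 3 × 3
= 9.0

9.0


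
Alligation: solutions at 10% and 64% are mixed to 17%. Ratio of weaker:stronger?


Let x parts of 10% mix with y parts of 64%.
10x + 64y = 17(x + y)
10x + 64y = 17x + 17y
x(10 - 17) = y(17 - 64)
x/y = (64 - 17)/(17 - 10) = 47/7
Simplify: 47:7
= 47:7

47:7


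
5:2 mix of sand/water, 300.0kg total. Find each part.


Total parts = 5 + 2 = 7
sand: 300.0 × 5/7 = 214.3kg
water: 300.0 × 2/7 = 85.7kg
= 214.3kg and 85.7kg

214.3kg and 85.7kg


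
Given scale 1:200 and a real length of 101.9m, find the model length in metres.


Model size = real / scale
= 101.9 / 200
= 0.5095 m

0.5095 m


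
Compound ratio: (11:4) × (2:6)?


Compound ratio = (11×2) : (4×6)
= 22:24
GCD = 2
= 11:12

11:12


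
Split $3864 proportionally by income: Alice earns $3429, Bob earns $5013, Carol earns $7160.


Total income = 3429 + 5013 + 7160 = $15602
Alice: $3864 × 3429/15602 = $849.23
Bob: $3864 × 5013/15602 = $1241.52
Carol: $3864 × 7160/15602 = $1773.25
= Alice: $849.23, Bob: $1241.52, Carol: $1773.25

Alice: $849.23, Bob: $1241.52, Carol: $1773.25


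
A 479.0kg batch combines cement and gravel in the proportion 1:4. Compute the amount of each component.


Total parts = 1 + 4 = 5
cement: 479.0 × 1/5 = 95.8kg
gravel: 479.0 × 4/5 = 383.2kg
= 95.8kg and 383.2kg

95.8kg and 383.2kg


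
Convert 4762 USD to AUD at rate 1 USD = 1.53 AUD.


Amount × rate = 4762 × 1.53
= 7285.86 AUD

7285.86 AUD


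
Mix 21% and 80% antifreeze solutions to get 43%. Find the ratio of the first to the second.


Let x parts of 21% mix with y parts of 80%.
21x + 80y = 43(x + y)
21x + 80y = 43x + 43y
x(21 - 43) = y(43 - 80)
x/y = (80 - 43)/(43 - 21) = 37/22
Simplify: 37:22
= 37:22

37:22


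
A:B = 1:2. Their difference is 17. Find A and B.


Let A = 1k, B = 2k.
2k - 1k = 17
1k = 17 → k = 17/1 = 17
A = 1×17 = 17, B = 2×17 = 34
= A = 17, B = 34

A = 17, B = 34


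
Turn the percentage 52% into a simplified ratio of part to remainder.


52% means 52 parts out of 100; remainder = 48
Part : remainder = 52:48
GCD = 4
= 13:12

13:12


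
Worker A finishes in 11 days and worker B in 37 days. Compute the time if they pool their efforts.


Rate of A = 1/11 per day
Rate of B = 1/37 per day
Combined rate = 1/11 + 1/37 = 48/407 ≈ 0.1179 per day
Days = 1 / combined rate = 407/48
≈ 8.48 days

8.48 days


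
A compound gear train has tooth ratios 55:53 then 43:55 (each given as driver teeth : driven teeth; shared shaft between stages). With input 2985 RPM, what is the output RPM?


Stage 1: RPM_B = RPM_A × t_A/t_B = 2985 × 55/53 = 164175/53 ≈ 3097.64
B and C share a shaft → RPM_C = RPM_B
Stage 2: RPM_D = RPM_C × t_C/t_D = RPM_A × (t_A×t_C)/(t_B×t_D)
Overall ratio = (55×43)/(53×55) = 2365/2915
RPM_D = 2985 × 2365/2915 = 7059525/2915
≈ 2421.79 RPM

2421.79 RPM


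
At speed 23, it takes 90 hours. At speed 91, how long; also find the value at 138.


Inverse proportion: x × y = constant
k = 23 × 90 = 2070
At x=91: k/91 = 22.75
At x=138: k/138 = 15.00
= 22.75 and 15.00

22.75 and 15.00


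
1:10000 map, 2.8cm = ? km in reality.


Real distance = map distance × scale
= 2.8cm × 10000
= 28000 cm = 280.0 m
= 0.280 km

0.280 km


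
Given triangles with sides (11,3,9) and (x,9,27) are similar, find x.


Scale factor = 9/3 = 3
Missing side = 11 × 3
= 33.0

33.0


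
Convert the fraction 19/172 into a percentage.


Percentage = (part / whole) × 100
= (19 / 172) × 100
≈ 11.05%

11.05%


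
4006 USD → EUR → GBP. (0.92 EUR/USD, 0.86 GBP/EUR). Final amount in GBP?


Step 1: 4006 USD × 0.92 = 3685.52 EUR
Step 2: 3685.52 EUR × 0.86 = 3169.55 GBP
Implied rate USD→GBP = 0.92 × 0.86 = 0.7912
= 3169.55 GBP

3169.55 GBP


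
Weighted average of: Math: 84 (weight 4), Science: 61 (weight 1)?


Numerator = 84×4 + 61×1
= 336 + 61
= 397
Total weight = 5
Weighted avg = 397/5
= 79.40

79.40


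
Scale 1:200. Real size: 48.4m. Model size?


Model size = real / scale
= 48.4 / 200
= 0.2420 m

0.2420 m


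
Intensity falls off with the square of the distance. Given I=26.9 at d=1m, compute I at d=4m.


I₁d₁² = I₂d₂²
I₂ = I₁ × (d₁/d₂)²
= 26.9 × (1/4)²
= 26.9 × 1/16
= 26.9/16
≈ 1.6813

1.6813


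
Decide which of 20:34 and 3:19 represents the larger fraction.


20/34 = 0.5882
3/19 = 0.1579
0.5882 > 0.1579, so 20:34 is greater
= 20:34

20:34


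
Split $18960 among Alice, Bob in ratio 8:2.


Total parts = 8 + 2 = 10
Alice: 18960 × 8/10 = 15168.00
Bob: 18960 × 2/10 = 3792.00
= Alice: $15168.00, Bob: $3792.00

Alice: $15168.00, Bob: $3792.00


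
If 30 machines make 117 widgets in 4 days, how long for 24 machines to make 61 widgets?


Days ∝ work / workers, so d₂ = d₁ × (m₁/m₂) × (w₂/w₁)
Workers factor (inverse): 30/24 = 1.2500
Work factor (direct): 61/117 ≈ 0.5214
d₂ = 4 × 30/24 × 61/117 = (4 × 30 × 61) / (24 × 117) = 7320/2808
≈ 2.61 days

2.61 days


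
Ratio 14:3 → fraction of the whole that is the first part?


Total parts = 14 + 3 = 17
First part: 14/17 = 14/17
= 14/17

14/17


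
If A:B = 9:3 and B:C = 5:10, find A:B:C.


Match B: multiply A:B by 5 → 45:15
Multiply B:C by 3 → 15:30
Combined: 45:15:30
GCD = 15
= 3:1:2

3:1:2


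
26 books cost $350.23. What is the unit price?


Unit rate = total / quantity
= 350.23 / 26
= $13.47 per unit

$13.47 per unit


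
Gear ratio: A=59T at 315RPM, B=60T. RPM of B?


Gear ratio = 59:60 = 59:60
RPM_B = RPM_A × (teeth_A / teeth_B)
= 315 × (59/60)
= 309.8 RPM

309.8 RPM


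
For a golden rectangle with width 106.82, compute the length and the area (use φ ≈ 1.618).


φ = (1 + √5) / 2 ≈ 1.618
Length = width × φ = 106.82 × 1.618 = 172.83476
≈ 172.83
Area = width × length = 106.82 × 172.83476 = 18462.2090632 ≈ 18462.21
= Length: 172.83, Area: 18462.21

Length: 172.83, Area: 18462.21


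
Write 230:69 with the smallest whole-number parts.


GCD(230, 69) = 23
230/23 : 69/23
= 10:3

10:3


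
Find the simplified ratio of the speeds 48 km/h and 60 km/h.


Ratio = 48:60
GCD = 12
Simplified = 4:5
Time ratio (same distance) = 5:4
Speed ratio = 4:5

4:5


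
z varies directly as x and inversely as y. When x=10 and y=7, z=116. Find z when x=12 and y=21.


z = k·x/y
Solve for k using the known point: k = z·y/x = 116×7/10 = 812/10 = 81.2000
Now evaluate at x=12, y=21:
z = k × 12 / 21 = (812 × 12) / (10 × 21) = 9744/210
= 46.4000

46.4000


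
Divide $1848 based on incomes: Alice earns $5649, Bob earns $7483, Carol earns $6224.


Total income = 5649 + 7483 + 6224 = $19356
Alice: $1848 × 5649/19356 = $539.33
Bob: $1848 × 7483/19356 = $714.43
Carol: $1848 × 6224/19356 = $594.23
= Alice: $539.33, Bob: $714.43, Carol: $594.23

Alice: $539.33, Bob: $714.43, Carol: $594.23


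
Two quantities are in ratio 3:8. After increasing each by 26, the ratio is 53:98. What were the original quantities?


Let A = 3k, B = 8k.
(3k + 26) / (8k + 26) = 53/98
Cross-multiply: 98(3k + 26) = 53(8k + 26)
294k + 2548 = 424k + 1378
294k - 424k = 1378 - 2548
-130k = -1170
k = -1170/-130 = 9
A = 3×9 = 27, B = 8×9 = 72
= A = 27, B = 72

A = 27, B = 72


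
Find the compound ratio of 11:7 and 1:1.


Compound ratio = (11×1) : (7×1)
= 11:7
GCD = 1
= 11:7

11:7


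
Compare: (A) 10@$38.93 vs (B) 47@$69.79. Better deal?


Deal A: $38.93/10 = $3.8930/unit
Deal B: $69.79/47 = $1.4849/unit
B is cheaper per unit
= Deal B

Deal B


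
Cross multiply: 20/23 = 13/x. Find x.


Cross multiply: 20 × x = 23 × 13
20x = 299
x = 299 / 20
= 14.95

14.95


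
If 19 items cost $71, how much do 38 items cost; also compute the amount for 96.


Direct proportion: y/x = constant
k = 71/19 ≈ 3.7368
y at x=38: k × 38 = 71 × 38 / 19 = 2698/19 = 142.00
y at x=96: k × 96 = 71 × 96 / 19 = 6816/19 ≈ 358.74
= 142.00 and 358.74

142.00 and 358.74


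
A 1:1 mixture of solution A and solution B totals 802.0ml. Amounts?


Total parts = 1 + 1 = 2
solution A: 802.0 × 1/2 = 401.0ml
solution B: 802.0 × 1/2 = 401.0ml
= 401.0ml and 401.0ml

401.0ml and 401.0ml


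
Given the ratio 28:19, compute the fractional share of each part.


Total parts = 28 + 19 = 47
First part: 28/47 = 28/47
Second part: 19/47 = 19/47
= 28/47 and 19/47

28/47 and 19/47


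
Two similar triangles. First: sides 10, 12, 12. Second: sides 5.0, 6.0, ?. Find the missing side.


Scale factor = 5.0/10 = 0.5
Missing side = 12 × 0.5
= 6.0

6.0


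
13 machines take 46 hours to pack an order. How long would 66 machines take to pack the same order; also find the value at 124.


Inverse proportion: x × y = constant
k = 13 × 46 = 598
At x=66: k/66 = 9.06
At x=124: k/124 = 4.82
= 9.06 and 4.82

9.06 and 4.82


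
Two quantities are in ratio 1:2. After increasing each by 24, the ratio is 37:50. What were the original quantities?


Let A = 1k, B = 2k.
(1k + 24) / (2k + 24) = 37/50
Cross-multiply: 50(1k + 24) = 37(2k + 24)
50k + 1200 = 74k + 888
50k - 74k = 888 - 1200
-24k = -312
k = -312/-24 = 13
A = 1×13 = 13, B = 2×13 = 26
= A = 13, B = 26

A = 13, B = 26


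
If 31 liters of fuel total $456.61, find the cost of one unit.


Unit rate = total / quantity
= 456.61 / 31
= $14.73 per unit

$14.73 per unit


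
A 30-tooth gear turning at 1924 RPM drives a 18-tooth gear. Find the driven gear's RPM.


Gear ratio = 30:18 = 5:3
RPM_B = RPM_A × (teeth_A / teeth_B)
= 1924 × (30/18)
= 3206.7 RPM

3206.7 RPM


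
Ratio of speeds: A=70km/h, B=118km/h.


Ratio = 70:118
GCD = 2
Simplified = 35:59
Time ratio (same distance) = 59:35
Speed ratio = 35:59

35:59


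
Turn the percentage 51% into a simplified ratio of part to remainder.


51% means 51 parts out of 100; remainder = 49
Part : remainder = 51:49
GCD = 1
= 51:49

51:49


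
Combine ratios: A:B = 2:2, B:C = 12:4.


Match B: multiply A:B by 12 → 24:24
Multiply B:C by 2 → 24:8
Combined: 24:24:8
GCD = 8
= 3:3:1

3:3:1


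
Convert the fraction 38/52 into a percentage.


Percentage = (part / whole) × 100
= (38 / 52) × 100
≈ 73.08%

73.08%


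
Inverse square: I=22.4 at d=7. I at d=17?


I₁d₁² = I₂d₂²
I₂ = I₁ × (d₁/d₂)²
= 22.4 × (7/17)²
= 22.4 × 49/289
= 1097.6/289
≈ 3.7979

3.7979


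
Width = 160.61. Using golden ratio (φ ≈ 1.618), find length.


φ = (1 + √5) / 2 ≈ 1.618
Length = width × φ = 160.61 × 1.618 = 259.86698
≈ 259.87

259.87


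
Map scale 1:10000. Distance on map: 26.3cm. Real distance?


Real distance = map distance × scale
= 26.3cm × 10000
= 263000 cm = 2630.0 m
= 2.630 km

2.630 km


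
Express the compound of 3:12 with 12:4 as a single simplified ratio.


Compound ratio = (3×12) : (12×4)
= 36:48
GCD = 12
= 3:4

3:4


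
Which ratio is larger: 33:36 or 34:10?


33/36 = 0.9167
34/10 = 3.4000
0.9167 < 3.4000, so 33:36 is less
= 34:10

34:10


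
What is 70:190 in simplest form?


GCD(70, 190) = 10
70/10 : 190/10
= 7:19

7:19


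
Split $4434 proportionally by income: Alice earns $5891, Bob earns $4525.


Total income = 5891 + 4525 = $10416
Alice: $4434 × 5891/10416 = $2507.75
Bob: $4434 × 4525/10416 = $1926.25
= Alice: $2507.75, Bob: $1926.25

Alice: $2507.75, Bob: $1926.25


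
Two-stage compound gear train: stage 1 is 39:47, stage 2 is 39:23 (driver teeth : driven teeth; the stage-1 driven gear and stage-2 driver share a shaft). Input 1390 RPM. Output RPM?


Stage 1: RPM_B = RPM_A × t_A/t_B = 1390 × 39/47 = 54210/47 ≈ 1153.40
B and C share a shaft → RPM_C = RPM_B
Stage 2: RPM_D = RPM_C × t_C/t_D = RPM_A × (t_A×t_C)/(t_B×t_D)
Overall ratio = (39×39)/(47×23) = 1521/1081
RPM_D = 1390 × 1521/1081 = 2114190/1081
≈ 1955.77 RPM

1955.77 RPM


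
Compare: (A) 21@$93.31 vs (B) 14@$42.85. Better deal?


Deal A: $93.31/21 = $4.4433/unit
Deal B: $42.85/14 = $3.0607/unit
B is cheaper per unit
= Deal B

Deal B


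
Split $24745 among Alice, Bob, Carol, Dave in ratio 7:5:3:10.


Total parts = 7 + 5 + 3 + 10 = 25
Alice: 24745 × 7/25 = 6928.60
Bob: 24745 × 5/25 = 4949.00
Carol: 24745 × 3/25 = 2969.40
Dave: 24745 × 10/25 = 9898.00
= Alice: $6928.60, Bob: $4949.00, Carol: $2969.40, Dave: $9898.00

Alice: $6928.60, Bob: $4949.00, Carol: $2969.40, Dave: $9898.00


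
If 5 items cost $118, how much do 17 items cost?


Direct proportion: y/x = constant
k = 118/5 = 23.6000
y₂ = k × 17 = 118 × 17 / 5 = 2006/5
= 401.20

401.20


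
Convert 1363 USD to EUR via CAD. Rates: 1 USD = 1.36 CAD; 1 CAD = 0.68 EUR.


Step 1: 1363 USD × 1.36 = 1853.68 CAD
Step 2: 1853.68 CAD × 0.68 = 1260.50 EUR
Implied rate USD→EUR = 1.36 × 0.68 = 0.9248
= 1260.50 EUR

1260.50 EUR


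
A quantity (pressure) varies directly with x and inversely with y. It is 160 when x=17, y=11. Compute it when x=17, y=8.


z = k·x/y
Solve for k using the known point: k = z·y/x = 160×11/17 = 1760/17 ≈ 103.5294
Now evaluate at x=17, y=8:
z = k × 17 / 8 = (1760 × 17) / (17 × 8) = 29920/136
= 220.0000

220.0000


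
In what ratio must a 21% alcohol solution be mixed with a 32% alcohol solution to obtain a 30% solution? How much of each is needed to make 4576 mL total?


Let x parts of 21% mix with y parts of 32%.
21x + 32y = 30(x + y)
21x + 32y = 30x + 30y
x(21 - 30) = y(30 - 32)
x/y = (32 - 30)/(30 - 21) = 2/9
Simplify: 2:9
Total parts = 11; one part = 4576/11 = 416.00 mL
21% solution: 2×416.00 = 832.00 mL
32% solution: 9×416.00 = 3744.00 mL
= ratio 2:9; 832.00 mL and 3744.00 mL

ratio 2:9; 832.00 mL and 3744.00 mL


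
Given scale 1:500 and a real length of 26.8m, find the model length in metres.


Model size = real / scale
= 26.8 / 500
= 0.0536 m

0.0536 m


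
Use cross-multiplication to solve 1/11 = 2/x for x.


Cross multiply: 1 × x = 11 × 2
1x = 22
x = 22 / 1
= 22.00

22.00


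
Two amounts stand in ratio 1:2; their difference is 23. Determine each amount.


Let A = 1k, B = 2k.
2k - 1k = 23
1k = 23 → k = 23/1 = 23
A = 1×23 = 23, B = 2×23 = 46
= A = 23, B = 46

A = 23, B = 46


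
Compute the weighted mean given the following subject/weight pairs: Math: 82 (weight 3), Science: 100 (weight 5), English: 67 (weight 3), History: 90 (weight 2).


Numerator = 82×3 + 100×5 + 67×3 + 90×2
= 246 + 500 + 201 + 180
= 1127
Total weight = 13
Weighted avg = 1127/13
= 86.69

86.69


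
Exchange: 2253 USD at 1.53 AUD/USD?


Amount × rate = 2253 × 1.53
= 3447.09 AUD

3447.09 AUD


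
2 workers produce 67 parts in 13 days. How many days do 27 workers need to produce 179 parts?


Days ∝ work / workers, so d₂ = d₁ × (m₁/m₂) × (w₂/w₁)
Workers factor (inverse): 2/27 ≈ 0.0741
Work factor (direct): 179/67 ≈ 2.6716
d₂ = 13 × 2/27 × 179/67 = (13 × 2 × 179) / (27 × 67) = 4654/1809
≈ 2.57 days

2.57 days


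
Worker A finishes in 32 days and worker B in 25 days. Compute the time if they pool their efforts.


Rate of A = 1/32 per day
Rate of B = 1/25 per day
Combined rate = 1/32 + 1/25 = 57/800 ≈ 0.0713 per day
Days = 1 / combined rate = 800/57
≈ 14.04 days

14.04 days


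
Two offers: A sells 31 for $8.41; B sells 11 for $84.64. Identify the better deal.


Deal A: $8.41/31 = $0.2713/unit
Deal B: $84.64/11 = $7.6945/unit
A is cheaper per unit
= Deal A

Deal A


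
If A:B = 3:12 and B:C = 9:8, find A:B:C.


Match B: multiply A:B by 9 → 27:108
Multiply B:C by 12 → 108:96
Combined: 27:108:96
GCD = 3
= 9:36:32

9:36:32


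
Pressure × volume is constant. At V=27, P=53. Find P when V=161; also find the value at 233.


Inverse proportion: x × y = constant
k = 27 × 53 = 1431
At x=161: k/161 = 8.89
At x=233: k/233 = 6.14
= 8.89 and 6.14

8.89 and 6.14


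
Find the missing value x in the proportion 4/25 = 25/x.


Cross multiply: 4 × x = 25 × 25
4x = 625
x = 625 / 4
= 156.25

156.25


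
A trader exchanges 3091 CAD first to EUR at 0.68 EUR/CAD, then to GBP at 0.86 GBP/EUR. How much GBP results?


Step 1: 3091 CAD × 0.68 = 2101.88 EUR
Step 2: 2101.88 EUR × 0.86 = 1807.62 GBP
Implied rate CAD→GBP = 0.68 × 0.86 = 0.5848
= 1807.62 GBP

1807.62 GBP


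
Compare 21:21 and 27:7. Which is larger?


21/21 = 1.0000
27/7 = 3.8571
1.0000 < 3.8571, so 21:21 is less
= 27:7

27:7


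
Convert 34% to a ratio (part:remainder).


34% means 34 parts out of 100; remainder = 66
Part : remainder = 34:66
GCD = 2
= 17:33

17:33


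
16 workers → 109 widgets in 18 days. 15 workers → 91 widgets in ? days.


Days ∝ work / workers, so d₂ = d₁ × (m₁/m₂) × (w₂/w₁)
Workers factor (inverse): 16/15 ≈ 1.0667
Work factor (direct): 91/109 ≈ 0.8349
d₂ = 18 × 16/15 × 91/109 = (18 × 16 × 91) / (15 × 109) = 26208/1635
≈ 16.03 days

16.03 days


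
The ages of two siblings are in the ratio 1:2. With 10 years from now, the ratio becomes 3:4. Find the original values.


Let A = 1k, B = 2k.
(1k + 10) / (2k + 10) = 3/4
Cross-multiply: 4(1k + 10) = 3(2k + 10)
4k + 40 = 6k + 30
4k - 6k = 30 - 40
-2k = -10
k = -10/-2 = 5
A = 1×5 = 5, B = 2×5 = 10
= A = 5, B = 10

A = 5, B = 10


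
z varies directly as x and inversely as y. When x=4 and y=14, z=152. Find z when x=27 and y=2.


z = k·x/y
Solve for k using the known point: k = z·y/x = 152×14/4 = 2128/4 = 532.0000
Now evaluate at x=27, y=2:
z = k × 27 / 2 = (2128 × 27) / (4 × 2) = 57456/8
= 7182.0000

7182.0000


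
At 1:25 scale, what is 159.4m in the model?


Model size = real / scale
= 159.4 / 25
= 6.3760 m

6.3760 m


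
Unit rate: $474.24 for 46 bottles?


Unit rate = total / quantity
= 474.24 / 46
= $10.31 per unit

$10.31 per unit


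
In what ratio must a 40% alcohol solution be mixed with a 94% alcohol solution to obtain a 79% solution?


Let x parts of 40% mix with y parts of 94%.
40x + 94y = 79(x + y)
40x + 94y = 79x + 79y
x(40 - 79) = y(79 - 94)
x/y = (94 - 79)/(79 - 40) = 15/39
Simplify: 5:13
= 5:13

5:13


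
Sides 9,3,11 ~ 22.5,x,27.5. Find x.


Scale factor = 22.5/9 = 2.5
Missing side = 3 × 2.5
= 7.5

7.5


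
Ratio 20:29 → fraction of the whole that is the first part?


Total parts = 20 + 29 = 49
First part: 20/49 = 20/49
= 20/49

20/49


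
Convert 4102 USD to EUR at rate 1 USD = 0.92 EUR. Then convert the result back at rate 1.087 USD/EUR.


Amount × rate = 4102 × 0.92 = 3773.84 EUR
Round-trip: 3773.84 × 1.087 = 4102.16 USD
= 3773.84 EUR, then 4102.16 USD

3773.84 EUR, then 4102.16 USD


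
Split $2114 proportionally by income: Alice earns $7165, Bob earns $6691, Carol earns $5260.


Total income = 7165 + 6691 + 5260 = $19116
Alice: $2114 × 7165/19116 = $792.36
Bob: $2114 × 6691/19116 = $739.94
Carol: $2114 × 5260/19116 = $581.69
= Alice: $792.36, Bob: $739.94, Carol: $581.69

Alice: $792.36, Bob: $739.94, Carol: $581.69


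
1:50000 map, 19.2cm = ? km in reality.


Real distance = map distance × scale
= 19.2cm × 50000
= 960000 cm = 9600.0 m
= 9.600 km

9.600 km


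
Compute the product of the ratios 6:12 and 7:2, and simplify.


Compound ratio = (6×7) : (12×2)
= 42:24
GCD = 6
= 7:4

7:4


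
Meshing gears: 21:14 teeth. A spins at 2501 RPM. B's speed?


Gear ratio = 21:14 = 3:2
RPM_B = RPM_A × (teeth_A / teeth_B)
= 2501 × (21/14)
= 3751.5 RPM

3751.5 RPM


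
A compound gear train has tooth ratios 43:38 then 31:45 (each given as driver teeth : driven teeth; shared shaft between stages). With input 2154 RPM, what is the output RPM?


Stage 1: RPM_B = RPM_A × t_A/t_B = 2154 × 43/38 = 92622/38 ≈ 2437.42
B and C share a shaft → RPM_C = RPM_B
Stage 2: RPM_D = RPM_C × t_C/t_D = RPM_A × (t_A×t_C)/(t_B×t_D)
Overall ratio = (43×31)/(38×45) = 1333/1710
RPM_D = 2154 × 1333/1710 = 2871282/1710
≈ 1679.11 RPM

1679.11 RPM


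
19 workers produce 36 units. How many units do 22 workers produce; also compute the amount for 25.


Direct proportion: y/x = constant
k = 36/19 ≈ 1.8947
y at x=22: k × 22 = 36 × 22 / 19 = 792/19 ≈ 41.68
y at x=25: k × 25 = 36 × 25 / 19 = 900/19 ≈ 47.37
= 41.68 and 47.37

41.68 and 47.37


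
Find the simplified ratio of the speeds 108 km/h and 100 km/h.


Ratio = 108:100
GCD = 4
Simplified = 27:25
Time ratio (same distance) = 25:27
Speed ratio = 27:25

27:25


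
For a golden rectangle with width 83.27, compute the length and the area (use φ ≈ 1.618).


φ = (1 + √5) / 2 ≈ 1.618
Length = width × φ = 83.27 × 1.618 = 134.73086
≈ 134.73
Area = width × length = 83.27 × 134.73086 = 11219.0387122 ≈ 11219.04
= Length: 134.73, Area: 11219.04

Length: 134.73, Area: 11219.04


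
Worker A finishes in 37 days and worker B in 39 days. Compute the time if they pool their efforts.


Rate of A = 1/37 per day
Rate of B = 1/39 per day
Combined rate = 1/37 + 1/39 = 76/1443 ≈ 0.0527 per day
Days = 1 / combined rate = 1443/76
≈ 18.99 days

18.99 days


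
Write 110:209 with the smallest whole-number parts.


GCD(110, 209) = 11
110/11 : 209/11
= 10:19

10:19


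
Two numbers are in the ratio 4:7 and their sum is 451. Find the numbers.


Let A = 4k, B = 7k.
4k + 7k = 451
11k = 451 → k = 451/11 = 41
A = 4×41 = 164, B = 7×41 = 287
= A = 164, B = 287

A = 164, B = 287


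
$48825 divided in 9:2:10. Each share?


Total parts = 9 + 2 + 10 = 21
Part 1: 48825 × 9/21 = 20925.00
Part 2: 48825 × 2/21 = 4650.00
Part 3: 48825 × 10/21 = 23250.00
= Part 1: $20925.00, Part 2: $4650.00, Part 3: $23250.00

Part 1: $20925.00, Part 2: $4650.00, Part 3: $23250.00


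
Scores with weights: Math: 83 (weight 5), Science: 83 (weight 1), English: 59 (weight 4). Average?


Numerator = 83×5 + 83×1 + 59×4
= 415 + 83 + 236
= 734
Total weight = 10
Weighted avg = 734/10
= 73.40

73.40


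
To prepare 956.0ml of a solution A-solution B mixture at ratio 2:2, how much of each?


Total parts = 2 + 2 = 4
solution A: 956.0 × 2/4 = 478.0ml
solution B: 956.0 × 2/4 = 478.0ml
= 478.0ml and 478.0ml

478.0ml and 478.0ml


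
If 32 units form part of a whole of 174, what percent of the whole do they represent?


Percentage = (part / whole) × 100
= (32 / 174) × 100
≈ 18.39%

18.39%


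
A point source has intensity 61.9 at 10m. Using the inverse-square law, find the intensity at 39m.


I₁d₁² = I₂d₂²
I₂ = I₁ × (d₁/d₂)²
= 61.9 × (10/39)²
= 61.9 × 100/1521
= 6190/1521
≈ 4.0697

4.0697


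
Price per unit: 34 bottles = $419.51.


Unit rate = total / quantity
= 419.51 / 34
= $12.34 per unit

$12.34 per unit


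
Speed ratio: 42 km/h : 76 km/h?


Ratio = 42:76
GCD = 2
Simplified = 21:38
Time ratio (same distance) = 38:21
Speed ratio = 21:38

21:38


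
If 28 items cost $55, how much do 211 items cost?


Direct proportion: y/x = constant
k = 55/28 ≈ 1.9643
y₂ = k × 211 = 55 × 211 / 28 = 11605/28
≈ 414.46

414.46


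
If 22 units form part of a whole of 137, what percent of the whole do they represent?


Percentage = (part / whole) × 100
= (22 / 137) × 100
≈ 16.06%

16.06%


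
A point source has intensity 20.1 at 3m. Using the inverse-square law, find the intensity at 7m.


I₁d₁² = I₂d₂²
I₂ = I₁ × (d₁/d₂)²
= 20.1 × (3/7)²
= 20.1 × 9/49
= 180.9/49
≈ 3.6918

3.6918


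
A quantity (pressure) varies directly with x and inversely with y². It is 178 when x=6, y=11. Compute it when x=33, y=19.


z = k·x/y²
Solve for k using the known point: k = z·y²/x = 178×121/6 = 21538/6 ≈ 3589.6667
Now evaluate at x=33, y=19:
z = k × 33 / 361 = (21538 × 33) / (6 × 361) = 710754/2166
≈ 328.1413

328.1413


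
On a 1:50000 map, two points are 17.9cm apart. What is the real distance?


Real distance = map distance × scale
= 17.9cm × 50000
= 895000 cm = 8950.0 m
= 8.950 km

8.950 km


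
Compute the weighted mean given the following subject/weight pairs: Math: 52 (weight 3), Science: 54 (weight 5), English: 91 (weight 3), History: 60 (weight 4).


Numerator = 52×3 + 54×5 + 91×3 + 60×4
= 156 + 270 + 273 + 240
= 939
Total weight = 15
Weighted avg = 939/15
= 62.60

62.60


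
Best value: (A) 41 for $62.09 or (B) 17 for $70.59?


Deal A: $62.09/41 = $1.5144/unit
Deal B: $70.59/17 = $4.1524/unit
A is cheaper per unit
= Deal A

Deal A


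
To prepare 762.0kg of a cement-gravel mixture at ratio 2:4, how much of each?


Total parts = 2 + 4 = 6
cement: 762.0 × 2/6 = 254.0kg
gravel: 762.0 × 4/6 = 508.0kg
= 254.0kg and 508.0kg

254.0kg and 508.0kg
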